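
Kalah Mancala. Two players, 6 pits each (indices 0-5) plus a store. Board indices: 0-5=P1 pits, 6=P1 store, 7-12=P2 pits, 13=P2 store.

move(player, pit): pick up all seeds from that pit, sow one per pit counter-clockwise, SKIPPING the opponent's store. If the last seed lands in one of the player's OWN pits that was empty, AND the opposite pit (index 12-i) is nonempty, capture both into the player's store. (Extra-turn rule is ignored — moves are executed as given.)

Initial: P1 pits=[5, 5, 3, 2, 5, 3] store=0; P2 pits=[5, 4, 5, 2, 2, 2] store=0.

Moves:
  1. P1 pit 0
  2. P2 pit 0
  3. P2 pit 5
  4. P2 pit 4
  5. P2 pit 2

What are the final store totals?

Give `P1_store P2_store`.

Move 1: P1 pit0 -> P1=[0,6,4,3,6,4](0) P2=[5,4,5,2,2,2](0)
Move 2: P2 pit0 -> P1=[0,6,4,3,6,4](0) P2=[0,5,6,3,3,3](0)
Move 3: P2 pit5 -> P1=[1,7,4,3,6,4](0) P2=[0,5,6,3,3,0](1)
Move 4: P2 pit4 -> P1=[2,7,4,3,6,4](0) P2=[0,5,6,3,0,1](2)
Move 5: P2 pit2 -> P1=[3,8,4,3,6,4](0) P2=[0,5,0,4,1,2](3)

Answer: 0 3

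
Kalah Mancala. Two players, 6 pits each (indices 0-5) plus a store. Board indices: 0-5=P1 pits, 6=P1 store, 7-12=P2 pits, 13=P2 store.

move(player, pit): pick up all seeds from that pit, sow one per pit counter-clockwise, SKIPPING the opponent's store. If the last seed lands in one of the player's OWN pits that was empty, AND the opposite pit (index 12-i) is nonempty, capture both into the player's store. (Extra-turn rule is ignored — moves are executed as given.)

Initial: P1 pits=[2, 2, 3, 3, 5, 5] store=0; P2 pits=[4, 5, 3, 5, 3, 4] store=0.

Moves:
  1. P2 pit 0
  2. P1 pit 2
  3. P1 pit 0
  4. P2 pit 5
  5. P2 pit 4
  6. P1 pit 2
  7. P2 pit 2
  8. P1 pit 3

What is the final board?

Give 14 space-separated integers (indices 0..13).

Move 1: P2 pit0 -> P1=[2,2,3,3,5,5](0) P2=[0,6,4,6,4,4](0)
Move 2: P1 pit2 -> P1=[2,2,0,4,6,6](0) P2=[0,6,4,6,4,4](0)
Move 3: P1 pit0 -> P1=[0,3,0,4,6,6](7) P2=[0,6,4,0,4,4](0)
Move 4: P2 pit5 -> P1=[1,4,1,4,6,6](7) P2=[0,6,4,0,4,0](1)
Move 5: P2 pit4 -> P1=[2,5,1,4,6,6](7) P2=[0,6,4,0,0,1](2)
Move 6: P1 pit2 -> P1=[2,5,0,5,6,6](7) P2=[0,6,4,0,0,1](2)
Move 7: P2 pit2 -> P1=[2,5,0,5,6,6](7) P2=[0,6,0,1,1,2](3)
Move 8: P1 pit3 -> P1=[2,5,0,0,7,7](8) P2=[1,7,0,1,1,2](3)

Answer: 2 5 0 0 7 7 8 1 7 0 1 1 2 3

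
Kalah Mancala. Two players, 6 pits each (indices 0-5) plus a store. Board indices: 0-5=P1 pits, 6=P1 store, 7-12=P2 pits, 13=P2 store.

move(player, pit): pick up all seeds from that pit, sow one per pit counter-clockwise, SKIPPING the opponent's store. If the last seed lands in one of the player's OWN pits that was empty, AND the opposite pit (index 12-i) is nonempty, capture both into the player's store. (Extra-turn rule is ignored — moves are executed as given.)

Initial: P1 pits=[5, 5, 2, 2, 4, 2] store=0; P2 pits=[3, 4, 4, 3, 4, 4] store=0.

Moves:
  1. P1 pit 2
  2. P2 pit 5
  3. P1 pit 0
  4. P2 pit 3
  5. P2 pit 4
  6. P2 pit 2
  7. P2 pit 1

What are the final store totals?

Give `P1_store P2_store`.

Answer: 1 4

Derivation:
Move 1: P1 pit2 -> P1=[5,5,0,3,5,2](0) P2=[3,4,4,3,4,4](0)
Move 2: P2 pit5 -> P1=[6,6,1,3,5,2](0) P2=[3,4,4,3,4,0](1)
Move 3: P1 pit0 -> P1=[0,7,2,4,6,3](1) P2=[3,4,4,3,4,0](1)
Move 4: P2 pit3 -> P1=[0,7,2,4,6,3](1) P2=[3,4,4,0,5,1](2)
Move 5: P2 pit4 -> P1=[1,8,3,4,6,3](1) P2=[3,4,4,0,0,2](3)
Move 6: P2 pit2 -> P1=[1,8,3,4,6,3](1) P2=[3,4,0,1,1,3](4)
Move 7: P2 pit1 -> P1=[1,8,3,4,6,3](1) P2=[3,0,1,2,2,4](4)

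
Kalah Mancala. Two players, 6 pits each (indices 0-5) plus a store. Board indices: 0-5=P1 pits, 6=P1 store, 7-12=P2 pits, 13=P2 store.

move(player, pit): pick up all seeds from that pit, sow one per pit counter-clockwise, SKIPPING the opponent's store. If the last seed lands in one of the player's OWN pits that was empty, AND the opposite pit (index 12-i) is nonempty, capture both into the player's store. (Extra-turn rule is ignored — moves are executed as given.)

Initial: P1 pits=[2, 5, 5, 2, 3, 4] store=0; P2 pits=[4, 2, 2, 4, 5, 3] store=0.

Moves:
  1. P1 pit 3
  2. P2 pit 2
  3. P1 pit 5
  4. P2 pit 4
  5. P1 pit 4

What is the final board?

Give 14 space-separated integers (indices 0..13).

Answer: 3 6 6 1 0 1 2 6 4 1 6 0 4 1

Derivation:
Move 1: P1 pit3 -> P1=[2,5,5,0,4,5](0) P2=[4,2,2,4,5,3](0)
Move 2: P2 pit2 -> P1=[2,5,5,0,4,5](0) P2=[4,2,0,5,6,3](0)
Move 3: P1 pit5 -> P1=[2,5,5,0,4,0](1) P2=[5,3,1,6,6,3](0)
Move 4: P2 pit4 -> P1=[3,6,6,1,4,0](1) P2=[5,3,1,6,0,4](1)
Move 5: P1 pit4 -> P1=[3,6,6,1,0,1](2) P2=[6,4,1,6,0,4](1)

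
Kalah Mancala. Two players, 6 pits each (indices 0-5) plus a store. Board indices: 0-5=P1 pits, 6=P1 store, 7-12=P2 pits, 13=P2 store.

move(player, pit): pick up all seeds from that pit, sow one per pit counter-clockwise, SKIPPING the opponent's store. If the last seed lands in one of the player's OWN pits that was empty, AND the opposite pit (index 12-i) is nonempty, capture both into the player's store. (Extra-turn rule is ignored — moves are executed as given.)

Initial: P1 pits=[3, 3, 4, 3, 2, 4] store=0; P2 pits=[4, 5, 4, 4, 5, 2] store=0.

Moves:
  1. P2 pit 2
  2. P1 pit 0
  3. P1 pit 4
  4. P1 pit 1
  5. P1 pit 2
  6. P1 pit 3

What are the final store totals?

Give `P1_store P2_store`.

Move 1: P2 pit2 -> P1=[3,3,4,3,2,4](0) P2=[4,5,0,5,6,3](1)
Move 2: P1 pit0 -> P1=[0,4,5,4,2,4](0) P2=[4,5,0,5,6,3](1)
Move 3: P1 pit4 -> P1=[0,4,5,4,0,5](1) P2=[4,5,0,5,6,3](1)
Move 4: P1 pit1 -> P1=[0,0,6,5,1,6](1) P2=[4,5,0,5,6,3](1)
Move 5: P1 pit2 -> P1=[0,0,0,6,2,7](2) P2=[5,6,0,5,6,3](1)
Move 6: P1 pit3 -> P1=[0,0,0,0,3,8](3) P2=[6,7,1,5,6,3](1)

Answer: 3 1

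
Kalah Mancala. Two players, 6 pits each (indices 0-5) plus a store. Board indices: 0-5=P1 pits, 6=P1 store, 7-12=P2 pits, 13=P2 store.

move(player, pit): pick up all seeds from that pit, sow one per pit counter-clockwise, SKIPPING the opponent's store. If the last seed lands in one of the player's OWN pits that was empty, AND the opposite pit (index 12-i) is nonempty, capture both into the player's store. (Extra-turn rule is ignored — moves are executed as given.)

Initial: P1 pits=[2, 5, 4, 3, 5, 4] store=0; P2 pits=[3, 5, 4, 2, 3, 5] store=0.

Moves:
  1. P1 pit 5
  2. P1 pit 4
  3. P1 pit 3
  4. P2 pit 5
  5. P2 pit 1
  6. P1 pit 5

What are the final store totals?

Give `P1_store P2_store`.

Answer: 4 2

Derivation:
Move 1: P1 pit5 -> P1=[2,5,4,3,5,0](1) P2=[4,6,5,2,3,5](0)
Move 2: P1 pit4 -> P1=[2,5,4,3,0,1](2) P2=[5,7,6,2,3,5](0)
Move 3: P1 pit3 -> P1=[2,5,4,0,1,2](3) P2=[5,7,6,2,3,5](0)
Move 4: P2 pit5 -> P1=[3,6,5,1,1,2](3) P2=[5,7,6,2,3,0](1)
Move 5: P2 pit1 -> P1=[4,7,5,1,1,2](3) P2=[5,0,7,3,4,1](2)
Move 6: P1 pit5 -> P1=[4,7,5,1,1,0](4) P2=[6,0,7,3,4,1](2)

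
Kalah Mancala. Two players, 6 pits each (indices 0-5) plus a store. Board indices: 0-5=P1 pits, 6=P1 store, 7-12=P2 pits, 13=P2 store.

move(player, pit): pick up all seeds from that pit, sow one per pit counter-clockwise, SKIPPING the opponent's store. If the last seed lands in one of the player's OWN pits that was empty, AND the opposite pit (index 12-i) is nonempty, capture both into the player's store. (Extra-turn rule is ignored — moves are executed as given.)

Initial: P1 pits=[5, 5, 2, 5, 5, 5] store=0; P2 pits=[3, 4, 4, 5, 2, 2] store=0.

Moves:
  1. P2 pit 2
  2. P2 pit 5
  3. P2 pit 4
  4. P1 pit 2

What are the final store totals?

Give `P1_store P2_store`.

Answer: 0 3

Derivation:
Move 1: P2 pit2 -> P1=[5,5,2,5,5,5](0) P2=[3,4,0,6,3,3](1)
Move 2: P2 pit5 -> P1=[6,6,2,5,5,5](0) P2=[3,4,0,6,3,0](2)
Move 3: P2 pit4 -> P1=[7,6,2,5,5,5](0) P2=[3,4,0,6,0,1](3)
Move 4: P1 pit2 -> P1=[7,6,0,6,6,5](0) P2=[3,4,0,6,0,1](3)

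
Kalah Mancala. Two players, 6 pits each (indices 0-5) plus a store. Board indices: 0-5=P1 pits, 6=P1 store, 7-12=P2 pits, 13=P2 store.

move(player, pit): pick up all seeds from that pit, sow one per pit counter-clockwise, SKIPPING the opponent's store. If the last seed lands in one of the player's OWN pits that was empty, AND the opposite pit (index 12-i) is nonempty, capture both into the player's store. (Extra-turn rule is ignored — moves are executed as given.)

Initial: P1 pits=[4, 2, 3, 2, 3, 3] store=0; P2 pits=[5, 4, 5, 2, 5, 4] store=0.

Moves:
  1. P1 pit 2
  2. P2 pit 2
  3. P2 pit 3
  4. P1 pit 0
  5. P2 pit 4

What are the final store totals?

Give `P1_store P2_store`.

Answer: 0 3

Derivation:
Move 1: P1 pit2 -> P1=[4,2,0,3,4,4](0) P2=[5,4,5,2,5,4](0)
Move 2: P2 pit2 -> P1=[5,2,0,3,4,4](0) P2=[5,4,0,3,6,5](1)
Move 3: P2 pit3 -> P1=[5,2,0,3,4,4](0) P2=[5,4,0,0,7,6](2)
Move 4: P1 pit0 -> P1=[0,3,1,4,5,5](0) P2=[5,4,0,0,7,6](2)
Move 5: P2 pit4 -> P1=[1,4,2,5,6,5](0) P2=[5,4,0,0,0,7](3)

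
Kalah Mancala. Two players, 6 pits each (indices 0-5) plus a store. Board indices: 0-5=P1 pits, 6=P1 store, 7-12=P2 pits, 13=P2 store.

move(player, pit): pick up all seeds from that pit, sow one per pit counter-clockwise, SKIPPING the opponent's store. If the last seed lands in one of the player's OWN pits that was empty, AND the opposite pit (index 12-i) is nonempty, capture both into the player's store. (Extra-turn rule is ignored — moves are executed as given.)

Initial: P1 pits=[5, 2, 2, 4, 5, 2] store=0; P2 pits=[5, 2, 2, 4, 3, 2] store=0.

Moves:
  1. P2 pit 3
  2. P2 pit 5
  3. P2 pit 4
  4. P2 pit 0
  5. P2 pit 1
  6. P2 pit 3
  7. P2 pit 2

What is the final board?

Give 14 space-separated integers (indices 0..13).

Move 1: P2 pit3 -> P1=[6,2,2,4,5,2](0) P2=[5,2,2,0,4,3](1)
Move 2: P2 pit5 -> P1=[7,3,2,4,5,2](0) P2=[5,2,2,0,4,0](2)
Move 3: P2 pit4 -> P1=[8,4,2,4,5,2](0) P2=[5,2,2,0,0,1](3)
Move 4: P2 pit0 -> P1=[8,4,2,4,5,2](0) P2=[0,3,3,1,1,2](3)
Move 5: P2 pit1 -> P1=[8,4,2,4,5,2](0) P2=[0,0,4,2,2,2](3)
Move 6: P2 pit3 -> P1=[8,4,2,4,5,2](0) P2=[0,0,4,0,3,3](3)
Move 7: P2 pit2 -> P1=[8,4,2,4,5,2](0) P2=[0,0,0,1,4,4](4)

Answer: 8 4 2 4 5 2 0 0 0 0 1 4 4 4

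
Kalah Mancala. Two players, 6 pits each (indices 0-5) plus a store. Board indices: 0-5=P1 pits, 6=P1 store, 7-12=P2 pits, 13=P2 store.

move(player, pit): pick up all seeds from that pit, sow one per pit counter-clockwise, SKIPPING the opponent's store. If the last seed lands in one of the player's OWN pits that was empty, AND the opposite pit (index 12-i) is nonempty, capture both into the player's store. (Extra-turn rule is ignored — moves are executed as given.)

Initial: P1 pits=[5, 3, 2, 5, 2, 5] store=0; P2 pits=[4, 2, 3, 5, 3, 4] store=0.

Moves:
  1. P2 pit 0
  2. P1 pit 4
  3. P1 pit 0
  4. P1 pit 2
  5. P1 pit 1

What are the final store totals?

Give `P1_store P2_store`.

Answer: 1 0

Derivation:
Move 1: P2 pit0 -> P1=[5,3,2,5,2,5](0) P2=[0,3,4,6,4,4](0)
Move 2: P1 pit4 -> P1=[5,3,2,5,0,6](1) P2=[0,3,4,6,4,4](0)
Move 3: P1 pit0 -> P1=[0,4,3,6,1,7](1) P2=[0,3,4,6,4,4](0)
Move 4: P1 pit2 -> P1=[0,4,0,7,2,8](1) P2=[0,3,4,6,4,4](0)
Move 5: P1 pit1 -> P1=[0,0,1,8,3,9](1) P2=[0,3,4,6,4,4](0)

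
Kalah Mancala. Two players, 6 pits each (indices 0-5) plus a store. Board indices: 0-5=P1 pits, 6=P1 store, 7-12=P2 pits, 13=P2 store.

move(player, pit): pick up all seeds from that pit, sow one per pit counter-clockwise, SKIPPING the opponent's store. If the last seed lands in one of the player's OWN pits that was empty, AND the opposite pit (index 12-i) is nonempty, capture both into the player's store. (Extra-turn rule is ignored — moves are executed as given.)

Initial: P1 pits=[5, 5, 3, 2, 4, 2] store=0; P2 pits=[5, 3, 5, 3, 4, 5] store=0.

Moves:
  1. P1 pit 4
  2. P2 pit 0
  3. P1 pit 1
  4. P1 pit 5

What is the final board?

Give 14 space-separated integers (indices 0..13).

Move 1: P1 pit4 -> P1=[5,5,3,2,0,3](1) P2=[6,4,5,3,4,5](0)
Move 2: P2 pit0 -> P1=[5,5,3,2,0,3](1) P2=[0,5,6,4,5,6](1)
Move 3: P1 pit1 -> P1=[5,0,4,3,1,4](2) P2=[0,5,6,4,5,6](1)
Move 4: P1 pit5 -> P1=[5,0,4,3,1,0](3) P2=[1,6,7,4,5,6](1)

Answer: 5 0 4 3 1 0 3 1 6 7 4 5 6 1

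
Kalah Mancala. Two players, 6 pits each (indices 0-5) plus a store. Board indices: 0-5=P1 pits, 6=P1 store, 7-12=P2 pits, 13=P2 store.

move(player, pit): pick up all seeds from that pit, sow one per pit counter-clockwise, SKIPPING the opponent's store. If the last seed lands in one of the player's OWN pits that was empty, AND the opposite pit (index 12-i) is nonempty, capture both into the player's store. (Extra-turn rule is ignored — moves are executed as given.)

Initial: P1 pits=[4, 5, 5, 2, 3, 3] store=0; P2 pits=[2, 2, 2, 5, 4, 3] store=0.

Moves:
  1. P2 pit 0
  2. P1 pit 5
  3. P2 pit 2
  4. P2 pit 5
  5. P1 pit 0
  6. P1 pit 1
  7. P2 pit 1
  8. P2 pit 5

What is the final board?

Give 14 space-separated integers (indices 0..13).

Move 1: P2 pit0 -> P1=[4,5,5,2,3,3](0) P2=[0,3,3,5,4,3](0)
Move 2: P1 pit5 -> P1=[4,5,5,2,3,0](1) P2=[1,4,3,5,4,3](0)
Move 3: P2 pit2 -> P1=[4,5,5,2,3,0](1) P2=[1,4,0,6,5,4](0)
Move 4: P2 pit5 -> P1=[5,6,6,2,3,0](1) P2=[1,4,0,6,5,0](1)
Move 5: P1 pit0 -> P1=[0,7,7,3,4,0](3) P2=[0,4,0,6,5,0](1)
Move 6: P1 pit1 -> P1=[0,0,8,4,5,1](4) P2=[1,5,0,6,5,0](1)
Move 7: P2 pit1 -> P1=[0,0,8,4,5,1](4) P2=[1,0,1,7,6,1](2)
Move 8: P2 pit5 -> P1=[0,0,8,4,5,1](4) P2=[1,0,1,7,6,0](3)

Answer: 0 0 8 4 5 1 4 1 0 1 7 6 0 3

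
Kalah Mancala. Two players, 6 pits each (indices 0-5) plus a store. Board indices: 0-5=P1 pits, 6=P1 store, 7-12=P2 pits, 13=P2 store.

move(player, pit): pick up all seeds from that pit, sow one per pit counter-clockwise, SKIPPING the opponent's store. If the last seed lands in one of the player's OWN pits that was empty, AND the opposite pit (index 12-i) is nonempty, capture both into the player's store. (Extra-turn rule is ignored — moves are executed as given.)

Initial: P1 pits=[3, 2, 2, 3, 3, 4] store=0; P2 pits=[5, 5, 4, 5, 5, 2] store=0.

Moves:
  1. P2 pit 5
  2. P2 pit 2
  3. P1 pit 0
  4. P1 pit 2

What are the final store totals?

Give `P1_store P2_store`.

Move 1: P2 pit5 -> P1=[4,2,2,3,3,4](0) P2=[5,5,4,5,5,0](1)
Move 2: P2 pit2 -> P1=[4,2,2,3,3,4](0) P2=[5,5,0,6,6,1](2)
Move 3: P1 pit0 -> P1=[0,3,3,4,4,4](0) P2=[5,5,0,6,6,1](2)
Move 4: P1 pit2 -> P1=[0,3,0,5,5,5](0) P2=[5,5,0,6,6,1](2)

Answer: 0 2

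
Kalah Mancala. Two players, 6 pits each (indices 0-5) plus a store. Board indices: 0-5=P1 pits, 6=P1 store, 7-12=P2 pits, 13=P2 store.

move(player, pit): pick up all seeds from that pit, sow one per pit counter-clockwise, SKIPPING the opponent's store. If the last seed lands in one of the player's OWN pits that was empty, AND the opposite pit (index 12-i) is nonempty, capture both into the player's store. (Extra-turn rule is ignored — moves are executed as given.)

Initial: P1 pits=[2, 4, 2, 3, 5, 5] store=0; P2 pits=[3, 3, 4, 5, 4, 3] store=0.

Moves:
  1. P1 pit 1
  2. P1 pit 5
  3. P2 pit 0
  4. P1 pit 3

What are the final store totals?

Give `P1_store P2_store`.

Move 1: P1 pit1 -> P1=[2,0,3,4,6,6](0) P2=[3,3,4,5,4,3](0)
Move 2: P1 pit5 -> P1=[2,0,3,4,6,0](1) P2=[4,4,5,6,5,3](0)
Move 3: P2 pit0 -> P1=[2,0,3,4,6,0](1) P2=[0,5,6,7,6,3](0)
Move 4: P1 pit3 -> P1=[2,0,3,0,7,1](2) P2=[1,5,6,7,6,3](0)

Answer: 2 0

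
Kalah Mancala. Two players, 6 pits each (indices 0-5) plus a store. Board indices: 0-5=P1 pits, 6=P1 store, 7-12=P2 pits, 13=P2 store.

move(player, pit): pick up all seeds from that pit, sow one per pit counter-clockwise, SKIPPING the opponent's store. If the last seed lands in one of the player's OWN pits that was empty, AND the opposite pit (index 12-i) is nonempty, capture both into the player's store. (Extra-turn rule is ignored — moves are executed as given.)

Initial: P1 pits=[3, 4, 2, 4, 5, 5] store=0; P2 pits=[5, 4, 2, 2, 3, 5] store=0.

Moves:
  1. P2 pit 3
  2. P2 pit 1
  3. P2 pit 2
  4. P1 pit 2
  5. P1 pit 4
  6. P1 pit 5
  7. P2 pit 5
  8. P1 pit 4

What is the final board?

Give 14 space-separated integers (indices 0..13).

Move 1: P2 pit3 -> P1=[3,4,2,4,5,5](0) P2=[5,4,2,0,4,6](0)
Move 2: P2 pit1 -> P1=[3,4,2,4,5,5](0) P2=[5,0,3,1,5,7](0)
Move 3: P2 pit2 -> P1=[3,4,2,4,5,5](0) P2=[5,0,0,2,6,8](0)
Move 4: P1 pit2 -> P1=[3,4,0,5,6,5](0) P2=[5,0,0,2,6,8](0)
Move 5: P1 pit4 -> P1=[3,4,0,5,0,6](1) P2=[6,1,1,3,6,8](0)
Move 6: P1 pit5 -> P1=[3,4,0,5,0,0](2) P2=[7,2,2,4,7,8](0)
Move 7: P2 pit5 -> P1=[4,5,1,6,1,1](2) P2=[8,2,2,4,7,0](1)
Move 8: P1 pit4 -> P1=[4,5,1,6,0,2](2) P2=[8,2,2,4,7,0](1)

Answer: 4 5 1 6 0 2 2 8 2 2 4 7 0 1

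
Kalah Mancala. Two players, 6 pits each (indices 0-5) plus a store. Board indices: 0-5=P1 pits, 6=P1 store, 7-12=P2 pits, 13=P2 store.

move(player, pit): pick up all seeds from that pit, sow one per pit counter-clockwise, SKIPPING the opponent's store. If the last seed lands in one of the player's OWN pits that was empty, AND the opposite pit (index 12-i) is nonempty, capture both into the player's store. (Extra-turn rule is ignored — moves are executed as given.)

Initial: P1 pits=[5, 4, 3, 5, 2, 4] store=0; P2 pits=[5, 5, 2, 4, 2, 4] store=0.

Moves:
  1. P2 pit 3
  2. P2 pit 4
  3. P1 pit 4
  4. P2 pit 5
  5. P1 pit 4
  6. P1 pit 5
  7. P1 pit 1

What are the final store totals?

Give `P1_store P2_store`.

Move 1: P2 pit3 -> P1=[6,4,3,5,2,4](0) P2=[5,5,2,0,3,5](1)
Move 2: P2 pit4 -> P1=[7,4,3,5,2,4](0) P2=[5,5,2,0,0,6](2)
Move 3: P1 pit4 -> P1=[7,4,3,5,0,5](1) P2=[5,5,2,0,0,6](2)
Move 4: P2 pit5 -> P1=[8,5,4,6,1,5](1) P2=[5,5,2,0,0,0](3)
Move 5: P1 pit4 -> P1=[8,5,4,6,0,6](1) P2=[5,5,2,0,0,0](3)
Move 6: P1 pit5 -> P1=[8,5,4,6,0,0](2) P2=[6,6,3,1,1,0](3)
Move 7: P1 pit1 -> P1=[8,0,5,7,1,1](3) P2=[6,6,3,1,1,0](3)

Answer: 3 3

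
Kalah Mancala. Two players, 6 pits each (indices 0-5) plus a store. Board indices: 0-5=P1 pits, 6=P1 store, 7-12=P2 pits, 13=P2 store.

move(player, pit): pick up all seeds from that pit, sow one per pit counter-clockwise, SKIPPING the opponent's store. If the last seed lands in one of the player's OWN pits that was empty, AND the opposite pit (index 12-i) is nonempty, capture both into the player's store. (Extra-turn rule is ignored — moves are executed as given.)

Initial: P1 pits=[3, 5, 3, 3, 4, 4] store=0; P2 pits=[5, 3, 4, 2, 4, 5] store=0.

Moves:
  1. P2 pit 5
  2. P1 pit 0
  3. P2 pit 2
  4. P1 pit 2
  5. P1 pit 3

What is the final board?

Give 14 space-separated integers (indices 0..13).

Answer: 0 7 0 0 7 6 2 7 4 1 3 5 1 2

Derivation:
Move 1: P2 pit5 -> P1=[4,6,4,4,4,4](0) P2=[5,3,4,2,4,0](1)
Move 2: P1 pit0 -> P1=[0,7,5,5,5,4](0) P2=[5,3,4,2,4,0](1)
Move 3: P2 pit2 -> P1=[0,7,5,5,5,4](0) P2=[5,3,0,3,5,1](2)
Move 4: P1 pit2 -> P1=[0,7,0,6,6,5](1) P2=[6,3,0,3,5,1](2)
Move 5: P1 pit3 -> P1=[0,7,0,0,7,6](2) P2=[7,4,1,3,5,1](2)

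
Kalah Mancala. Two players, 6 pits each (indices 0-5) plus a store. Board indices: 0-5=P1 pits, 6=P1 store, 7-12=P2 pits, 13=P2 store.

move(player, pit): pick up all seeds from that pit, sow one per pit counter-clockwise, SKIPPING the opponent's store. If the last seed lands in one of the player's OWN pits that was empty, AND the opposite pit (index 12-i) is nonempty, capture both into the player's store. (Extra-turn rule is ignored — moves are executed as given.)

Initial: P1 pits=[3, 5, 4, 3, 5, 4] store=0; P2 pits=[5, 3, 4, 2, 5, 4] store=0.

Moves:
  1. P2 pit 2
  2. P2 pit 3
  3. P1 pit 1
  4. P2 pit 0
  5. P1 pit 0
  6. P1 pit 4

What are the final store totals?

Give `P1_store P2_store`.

Move 1: P2 pit2 -> P1=[3,5,4,3,5,4](0) P2=[5,3,0,3,6,5](1)
Move 2: P2 pit3 -> P1=[3,5,4,3,5,4](0) P2=[5,3,0,0,7,6](2)
Move 3: P1 pit1 -> P1=[3,0,5,4,6,5](1) P2=[5,3,0,0,7,6](2)
Move 4: P2 pit0 -> P1=[3,0,5,4,6,5](1) P2=[0,4,1,1,8,7](2)
Move 5: P1 pit0 -> P1=[0,1,6,5,6,5](1) P2=[0,4,1,1,8,7](2)
Move 6: P1 pit4 -> P1=[0,1,6,5,0,6](2) P2=[1,5,2,2,8,7](2)

Answer: 2 2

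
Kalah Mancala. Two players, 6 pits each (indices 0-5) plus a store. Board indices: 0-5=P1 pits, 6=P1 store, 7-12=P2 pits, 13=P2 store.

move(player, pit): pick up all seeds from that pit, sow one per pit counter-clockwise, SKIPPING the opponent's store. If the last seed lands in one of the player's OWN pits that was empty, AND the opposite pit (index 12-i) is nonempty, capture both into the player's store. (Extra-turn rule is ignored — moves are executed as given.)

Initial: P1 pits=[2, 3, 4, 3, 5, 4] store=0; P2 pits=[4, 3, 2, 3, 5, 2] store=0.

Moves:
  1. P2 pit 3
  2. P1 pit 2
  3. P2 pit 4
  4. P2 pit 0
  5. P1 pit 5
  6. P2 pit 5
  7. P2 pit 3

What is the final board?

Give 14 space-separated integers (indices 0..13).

Move 1: P2 pit3 -> P1=[2,3,4,3,5,4](0) P2=[4,3,2,0,6,3](1)
Move 2: P1 pit2 -> P1=[2,3,0,4,6,5](1) P2=[4,3,2,0,6,3](1)
Move 3: P2 pit4 -> P1=[3,4,1,5,6,5](1) P2=[4,3,2,0,0,4](2)
Move 4: P2 pit0 -> P1=[3,0,1,5,6,5](1) P2=[0,4,3,1,0,4](7)
Move 5: P1 pit5 -> P1=[3,0,1,5,6,0](2) P2=[1,5,4,2,0,4](7)
Move 6: P2 pit5 -> P1=[4,1,2,5,6,0](2) P2=[1,5,4,2,0,0](8)
Move 7: P2 pit3 -> P1=[0,1,2,5,6,0](2) P2=[1,5,4,0,1,0](13)

Answer: 0 1 2 5 6 0 2 1 5 4 0 1 0 13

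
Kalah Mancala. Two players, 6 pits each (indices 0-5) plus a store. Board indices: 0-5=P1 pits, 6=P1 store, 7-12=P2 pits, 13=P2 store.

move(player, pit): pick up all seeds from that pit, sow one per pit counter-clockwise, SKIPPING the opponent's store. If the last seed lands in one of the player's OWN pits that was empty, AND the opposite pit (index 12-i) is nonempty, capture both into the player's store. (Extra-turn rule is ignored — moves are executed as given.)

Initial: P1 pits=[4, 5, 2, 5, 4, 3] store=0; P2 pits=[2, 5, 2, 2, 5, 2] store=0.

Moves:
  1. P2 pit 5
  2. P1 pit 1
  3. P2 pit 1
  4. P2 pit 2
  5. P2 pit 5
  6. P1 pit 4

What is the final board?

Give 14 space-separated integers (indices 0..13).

Move 1: P2 pit5 -> P1=[5,5,2,5,4,3](0) P2=[2,5,2,2,5,0](1)
Move 2: P1 pit1 -> P1=[5,0,3,6,5,4](1) P2=[2,5,2,2,5,0](1)
Move 3: P2 pit1 -> P1=[5,0,3,6,5,4](1) P2=[2,0,3,3,6,1](2)
Move 4: P2 pit2 -> P1=[5,0,3,6,5,4](1) P2=[2,0,0,4,7,2](2)
Move 5: P2 pit5 -> P1=[6,0,3,6,5,4](1) P2=[2,0,0,4,7,0](3)
Move 6: P1 pit4 -> P1=[6,0,3,6,0,5](2) P2=[3,1,1,4,7,0](3)

Answer: 6 0 3 6 0 5 2 3 1 1 4 7 0 3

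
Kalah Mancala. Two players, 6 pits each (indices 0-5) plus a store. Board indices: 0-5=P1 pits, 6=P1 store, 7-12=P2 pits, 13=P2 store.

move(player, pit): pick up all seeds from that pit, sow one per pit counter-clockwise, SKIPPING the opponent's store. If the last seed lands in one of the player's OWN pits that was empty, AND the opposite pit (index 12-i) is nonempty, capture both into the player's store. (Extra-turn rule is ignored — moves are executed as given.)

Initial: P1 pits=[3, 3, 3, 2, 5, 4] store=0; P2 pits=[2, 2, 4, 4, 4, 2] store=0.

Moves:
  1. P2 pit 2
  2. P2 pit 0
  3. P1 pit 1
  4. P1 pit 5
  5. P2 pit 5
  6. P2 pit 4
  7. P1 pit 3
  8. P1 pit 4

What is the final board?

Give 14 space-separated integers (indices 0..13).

Answer: 5 2 5 0 0 1 2 2 5 2 6 1 1 6

Derivation:
Move 1: P2 pit2 -> P1=[3,3,3,2,5,4](0) P2=[2,2,0,5,5,3](1)
Move 2: P2 pit0 -> P1=[3,3,3,0,5,4](0) P2=[0,3,0,5,5,3](4)
Move 3: P1 pit1 -> P1=[3,0,4,1,6,4](0) P2=[0,3,0,5,5,3](4)
Move 4: P1 pit5 -> P1=[3,0,4,1,6,0](1) P2=[1,4,1,5,5,3](4)
Move 5: P2 pit5 -> P1=[4,1,4,1,6,0](1) P2=[1,4,1,5,5,0](5)
Move 6: P2 pit4 -> P1=[5,2,5,1,6,0](1) P2=[1,4,1,5,0,1](6)
Move 7: P1 pit3 -> P1=[5,2,5,0,7,0](1) P2=[1,4,1,5,0,1](6)
Move 8: P1 pit4 -> P1=[5,2,5,0,0,1](2) P2=[2,5,2,6,1,1](6)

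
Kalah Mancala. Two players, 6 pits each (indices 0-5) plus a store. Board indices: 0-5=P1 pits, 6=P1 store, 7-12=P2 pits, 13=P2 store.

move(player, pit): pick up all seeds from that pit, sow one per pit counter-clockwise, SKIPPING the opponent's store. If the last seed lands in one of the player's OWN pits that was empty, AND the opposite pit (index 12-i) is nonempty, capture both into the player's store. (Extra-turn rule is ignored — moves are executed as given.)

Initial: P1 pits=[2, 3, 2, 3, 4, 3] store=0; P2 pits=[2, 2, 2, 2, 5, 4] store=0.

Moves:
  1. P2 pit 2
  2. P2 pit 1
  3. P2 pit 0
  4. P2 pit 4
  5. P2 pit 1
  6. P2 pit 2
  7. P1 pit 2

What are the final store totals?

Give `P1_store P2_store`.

Answer: 0 1

Derivation:
Move 1: P2 pit2 -> P1=[2,3,2,3,4,3](0) P2=[2,2,0,3,6,4](0)
Move 2: P2 pit1 -> P1=[2,3,2,3,4,3](0) P2=[2,0,1,4,6,4](0)
Move 3: P2 pit0 -> P1=[2,3,2,3,4,3](0) P2=[0,1,2,4,6,4](0)
Move 4: P2 pit4 -> P1=[3,4,3,4,4,3](0) P2=[0,1,2,4,0,5](1)
Move 5: P2 pit1 -> P1=[3,4,3,4,4,3](0) P2=[0,0,3,4,0,5](1)
Move 6: P2 pit2 -> P1=[3,4,3,4,4,3](0) P2=[0,0,0,5,1,6](1)
Move 7: P1 pit2 -> P1=[3,4,0,5,5,4](0) P2=[0,0,0,5,1,6](1)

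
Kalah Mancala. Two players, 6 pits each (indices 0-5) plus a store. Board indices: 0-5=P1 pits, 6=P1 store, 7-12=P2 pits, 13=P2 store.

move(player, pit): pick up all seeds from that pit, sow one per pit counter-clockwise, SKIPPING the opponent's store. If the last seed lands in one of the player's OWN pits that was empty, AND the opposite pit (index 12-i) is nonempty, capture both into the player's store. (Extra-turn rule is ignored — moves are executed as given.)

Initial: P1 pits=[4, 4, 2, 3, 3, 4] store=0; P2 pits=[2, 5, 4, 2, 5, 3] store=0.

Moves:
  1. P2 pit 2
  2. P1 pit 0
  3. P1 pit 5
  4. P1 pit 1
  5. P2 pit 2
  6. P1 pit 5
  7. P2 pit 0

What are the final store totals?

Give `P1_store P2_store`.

Move 1: P2 pit2 -> P1=[4,4,2,3,3,4](0) P2=[2,5,0,3,6,4](1)
Move 2: P1 pit0 -> P1=[0,5,3,4,4,4](0) P2=[2,5,0,3,6,4](1)
Move 3: P1 pit5 -> P1=[0,5,3,4,4,0](1) P2=[3,6,1,3,6,4](1)
Move 4: P1 pit1 -> P1=[0,0,4,5,5,1](2) P2=[3,6,1,3,6,4](1)
Move 5: P2 pit2 -> P1=[0,0,4,5,5,1](2) P2=[3,6,0,4,6,4](1)
Move 6: P1 pit5 -> P1=[0,0,4,5,5,0](3) P2=[3,6,0,4,6,4](1)
Move 7: P2 pit0 -> P1=[0,0,4,5,5,0](3) P2=[0,7,1,5,6,4](1)

Answer: 3 1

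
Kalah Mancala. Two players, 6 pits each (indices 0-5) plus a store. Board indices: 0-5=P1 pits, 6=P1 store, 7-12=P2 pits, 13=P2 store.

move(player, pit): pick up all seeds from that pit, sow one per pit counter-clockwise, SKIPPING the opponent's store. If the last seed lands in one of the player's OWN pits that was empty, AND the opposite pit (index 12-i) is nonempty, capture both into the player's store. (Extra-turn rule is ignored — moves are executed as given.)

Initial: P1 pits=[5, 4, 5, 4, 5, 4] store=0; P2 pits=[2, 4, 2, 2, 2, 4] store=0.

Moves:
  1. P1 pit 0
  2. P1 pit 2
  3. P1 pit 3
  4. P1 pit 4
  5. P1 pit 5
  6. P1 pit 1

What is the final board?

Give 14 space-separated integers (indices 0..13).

Answer: 0 0 1 1 1 1 12 6 8 5 4 4 0 0

Derivation:
Move 1: P1 pit0 -> P1=[0,5,6,5,6,5](0) P2=[2,4,2,2,2,4](0)
Move 2: P1 pit2 -> P1=[0,5,0,6,7,6](1) P2=[3,5,2,2,2,4](0)
Move 3: P1 pit3 -> P1=[0,5,0,0,8,7](2) P2=[4,6,3,2,2,4](0)
Move 4: P1 pit4 -> P1=[0,5,0,0,0,8](3) P2=[5,7,4,3,3,5](0)
Move 5: P1 pit5 -> P1=[0,5,0,0,0,0](11) P2=[6,8,5,4,4,0](0)
Move 6: P1 pit1 -> P1=[0,0,1,1,1,1](12) P2=[6,8,5,4,4,0](0)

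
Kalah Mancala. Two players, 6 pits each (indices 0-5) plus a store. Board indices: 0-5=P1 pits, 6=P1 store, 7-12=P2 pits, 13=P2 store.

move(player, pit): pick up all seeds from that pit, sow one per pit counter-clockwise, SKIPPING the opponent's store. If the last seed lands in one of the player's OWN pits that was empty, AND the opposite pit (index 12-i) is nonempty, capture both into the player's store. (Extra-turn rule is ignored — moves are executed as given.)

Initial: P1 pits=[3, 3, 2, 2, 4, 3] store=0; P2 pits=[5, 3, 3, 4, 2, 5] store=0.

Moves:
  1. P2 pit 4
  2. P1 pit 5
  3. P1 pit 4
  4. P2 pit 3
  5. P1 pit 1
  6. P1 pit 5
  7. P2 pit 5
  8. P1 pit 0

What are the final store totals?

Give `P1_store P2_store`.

Move 1: P2 pit4 -> P1=[3,3,2,2,4,3](0) P2=[5,3,3,4,0,6](1)
Move 2: P1 pit5 -> P1=[3,3,2,2,4,0](1) P2=[6,4,3,4,0,6](1)
Move 3: P1 pit4 -> P1=[3,3,2,2,0,1](2) P2=[7,5,3,4,0,6](1)
Move 4: P2 pit3 -> P1=[4,3,2,2,0,1](2) P2=[7,5,3,0,1,7](2)
Move 5: P1 pit1 -> P1=[4,0,3,3,0,1](8) P2=[7,0,3,0,1,7](2)
Move 6: P1 pit5 -> P1=[4,0,3,3,0,0](9) P2=[7,0,3,0,1,7](2)
Move 7: P2 pit5 -> P1=[5,1,4,4,1,1](9) P2=[7,0,3,0,1,0](3)
Move 8: P1 pit0 -> P1=[0,2,5,5,2,2](9) P2=[7,0,3,0,1,0](3)

Answer: 9 3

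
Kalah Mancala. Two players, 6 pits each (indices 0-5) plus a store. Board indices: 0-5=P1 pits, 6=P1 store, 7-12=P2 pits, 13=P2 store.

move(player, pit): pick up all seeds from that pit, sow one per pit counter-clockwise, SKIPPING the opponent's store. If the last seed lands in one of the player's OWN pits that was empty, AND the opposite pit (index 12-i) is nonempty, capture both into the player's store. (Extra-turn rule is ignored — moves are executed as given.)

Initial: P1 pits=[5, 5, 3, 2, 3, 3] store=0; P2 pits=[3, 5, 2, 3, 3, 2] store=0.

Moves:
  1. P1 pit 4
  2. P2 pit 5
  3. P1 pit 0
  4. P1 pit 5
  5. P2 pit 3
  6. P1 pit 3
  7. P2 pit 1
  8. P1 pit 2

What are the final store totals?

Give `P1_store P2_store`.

Move 1: P1 pit4 -> P1=[5,5,3,2,0,4](1) P2=[4,5,2,3,3,2](0)
Move 2: P2 pit5 -> P1=[6,5,3,2,0,4](1) P2=[4,5,2,3,3,0](1)
Move 3: P1 pit0 -> P1=[0,6,4,3,1,5](2) P2=[4,5,2,3,3,0](1)
Move 4: P1 pit5 -> P1=[0,6,4,3,1,0](3) P2=[5,6,3,4,3,0](1)
Move 5: P2 pit3 -> P1=[1,6,4,3,1,0](3) P2=[5,6,3,0,4,1](2)
Move 6: P1 pit3 -> P1=[1,6,4,0,2,1](4) P2=[5,6,3,0,4,1](2)
Move 7: P2 pit1 -> P1=[2,6,4,0,2,1](4) P2=[5,0,4,1,5,2](3)
Move 8: P1 pit2 -> P1=[2,6,0,1,3,2](5) P2=[5,0,4,1,5,2](3)

Answer: 5 3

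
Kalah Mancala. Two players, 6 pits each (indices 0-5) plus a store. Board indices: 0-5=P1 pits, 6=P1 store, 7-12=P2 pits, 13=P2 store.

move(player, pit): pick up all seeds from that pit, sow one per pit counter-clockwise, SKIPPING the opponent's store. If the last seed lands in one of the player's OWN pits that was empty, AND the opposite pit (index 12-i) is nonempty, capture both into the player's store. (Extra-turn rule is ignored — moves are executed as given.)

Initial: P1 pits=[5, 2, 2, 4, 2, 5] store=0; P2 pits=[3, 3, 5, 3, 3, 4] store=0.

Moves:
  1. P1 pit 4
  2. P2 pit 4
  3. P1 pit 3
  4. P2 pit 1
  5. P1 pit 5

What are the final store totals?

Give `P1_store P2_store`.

Move 1: P1 pit4 -> P1=[5,2,2,4,0,6](1) P2=[3,3,5,3,3,4](0)
Move 2: P2 pit4 -> P1=[6,2,2,4,0,6](1) P2=[3,3,5,3,0,5](1)
Move 3: P1 pit3 -> P1=[6,2,2,0,1,7](2) P2=[4,3,5,3,0,5](1)
Move 4: P2 pit1 -> P1=[6,0,2,0,1,7](2) P2=[4,0,6,4,0,5](4)
Move 5: P1 pit5 -> P1=[6,0,2,0,1,0](3) P2=[5,1,7,5,1,6](4)

Answer: 3 4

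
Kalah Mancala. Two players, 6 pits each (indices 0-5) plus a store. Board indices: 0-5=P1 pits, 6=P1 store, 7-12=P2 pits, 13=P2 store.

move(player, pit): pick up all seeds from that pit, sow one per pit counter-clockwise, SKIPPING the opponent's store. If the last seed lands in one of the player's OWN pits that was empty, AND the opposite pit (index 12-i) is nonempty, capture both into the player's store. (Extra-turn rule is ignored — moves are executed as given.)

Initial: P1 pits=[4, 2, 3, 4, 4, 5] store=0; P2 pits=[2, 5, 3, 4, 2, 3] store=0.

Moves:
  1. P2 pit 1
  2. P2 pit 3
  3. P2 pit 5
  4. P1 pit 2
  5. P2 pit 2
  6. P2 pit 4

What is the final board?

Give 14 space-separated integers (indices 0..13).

Move 1: P2 pit1 -> P1=[4,2,3,4,4,5](0) P2=[2,0,4,5,3,4](1)
Move 2: P2 pit3 -> P1=[5,3,3,4,4,5](0) P2=[2,0,4,0,4,5](2)
Move 3: P2 pit5 -> P1=[6,4,4,5,4,5](0) P2=[2,0,4,0,4,0](3)
Move 4: P1 pit2 -> P1=[6,4,0,6,5,6](1) P2=[2,0,4,0,4,0](3)
Move 5: P2 pit2 -> P1=[6,4,0,6,5,6](1) P2=[2,0,0,1,5,1](4)
Move 6: P2 pit4 -> P1=[7,5,1,6,5,6](1) P2=[2,0,0,1,0,2](5)

Answer: 7 5 1 6 5 6 1 2 0 0 1 0 2 5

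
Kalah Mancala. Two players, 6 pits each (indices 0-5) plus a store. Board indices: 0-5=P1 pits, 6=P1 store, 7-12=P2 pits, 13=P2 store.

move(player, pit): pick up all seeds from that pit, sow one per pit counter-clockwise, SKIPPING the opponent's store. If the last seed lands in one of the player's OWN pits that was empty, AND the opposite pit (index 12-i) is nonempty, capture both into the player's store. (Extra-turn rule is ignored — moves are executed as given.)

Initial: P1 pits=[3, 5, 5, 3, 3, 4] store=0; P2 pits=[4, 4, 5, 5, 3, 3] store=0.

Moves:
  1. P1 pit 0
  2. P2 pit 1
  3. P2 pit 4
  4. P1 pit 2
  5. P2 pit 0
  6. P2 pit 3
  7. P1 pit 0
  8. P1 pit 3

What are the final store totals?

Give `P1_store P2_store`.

Answer: 2 2

Derivation:
Move 1: P1 pit0 -> P1=[0,6,6,4,3,4](0) P2=[4,4,5,5,3,3](0)
Move 2: P2 pit1 -> P1=[0,6,6,4,3,4](0) P2=[4,0,6,6,4,4](0)
Move 3: P2 pit4 -> P1=[1,7,6,4,3,4](0) P2=[4,0,6,6,0,5](1)
Move 4: P1 pit2 -> P1=[1,7,0,5,4,5](1) P2=[5,1,6,6,0,5](1)
Move 5: P2 pit0 -> P1=[1,7,0,5,4,5](1) P2=[0,2,7,7,1,6](1)
Move 6: P2 pit3 -> P1=[2,8,1,6,4,5](1) P2=[0,2,7,0,2,7](2)
Move 7: P1 pit0 -> P1=[0,9,2,6,4,5](1) P2=[0,2,7,0,2,7](2)
Move 8: P1 pit3 -> P1=[0,9,2,0,5,6](2) P2=[1,3,8,0,2,7](2)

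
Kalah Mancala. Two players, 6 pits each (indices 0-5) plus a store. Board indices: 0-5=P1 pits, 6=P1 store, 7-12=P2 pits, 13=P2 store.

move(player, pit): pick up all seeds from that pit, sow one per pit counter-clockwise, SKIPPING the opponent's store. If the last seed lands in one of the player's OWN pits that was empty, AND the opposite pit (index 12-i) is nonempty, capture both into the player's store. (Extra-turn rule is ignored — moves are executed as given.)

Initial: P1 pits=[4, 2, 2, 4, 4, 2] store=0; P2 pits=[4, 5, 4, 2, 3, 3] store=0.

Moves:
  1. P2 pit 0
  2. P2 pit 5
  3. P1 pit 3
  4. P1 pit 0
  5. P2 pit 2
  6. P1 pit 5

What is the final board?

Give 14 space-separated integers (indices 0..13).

Move 1: P2 pit0 -> P1=[4,2,2,4,4,2](0) P2=[0,6,5,3,4,3](0)
Move 2: P2 pit5 -> P1=[5,3,2,4,4,2](0) P2=[0,6,5,3,4,0](1)
Move 3: P1 pit3 -> P1=[5,3,2,0,5,3](1) P2=[1,6,5,3,4,0](1)
Move 4: P1 pit0 -> P1=[0,4,3,1,6,4](1) P2=[1,6,5,3,4,0](1)
Move 5: P2 pit2 -> P1=[1,4,3,1,6,4](1) P2=[1,6,0,4,5,1](2)
Move 6: P1 pit5 -> P1=[1,4,3,1,6,0](2) P2=[2,7,1,4,5,1](2)

Answer: 1 4 3 1 6 0 2 2 7 1 4 5 1 2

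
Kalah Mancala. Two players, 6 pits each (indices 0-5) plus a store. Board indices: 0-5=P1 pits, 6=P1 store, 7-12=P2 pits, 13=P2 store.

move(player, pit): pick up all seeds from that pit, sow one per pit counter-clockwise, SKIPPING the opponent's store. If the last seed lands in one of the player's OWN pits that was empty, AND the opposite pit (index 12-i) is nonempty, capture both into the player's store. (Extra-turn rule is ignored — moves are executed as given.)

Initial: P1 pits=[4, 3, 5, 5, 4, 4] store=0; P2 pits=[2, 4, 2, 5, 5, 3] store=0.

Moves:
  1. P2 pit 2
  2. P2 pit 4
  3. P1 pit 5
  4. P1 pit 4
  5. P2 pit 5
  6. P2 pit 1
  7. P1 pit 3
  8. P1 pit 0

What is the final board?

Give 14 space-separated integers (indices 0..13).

Move 1: P2 pit2 -> P1=[4,3,5,5,4,4](0) P2=[2,4,0,6,6,3](0)
Move 2: P2 pit4 -> P1=[5,4,6,6,4,4](0) P2=[2,4,0,6,0,4](1)
Move 3: P1 pit5 -> P1=[5,4,6,6,4,0](1) P2=[3,5,1,6,0,4](1)
Move 4: P1 pit4 -> P1=[5,4,6,6,0,1](2) P2=[4,6,1,6,0,4](1)
Move 5: P2 pit5 -> P1=[6,5,7,6,0,1](2) P2=[4,6,1,6,0,0](2)
Move 6: P2 pit1 -> P1=[7,5,7,6,0,1](2) P2=[4,0,2,7,1,1](3)
Move 7: P1 pit3 -> P1=[7,5,7,0,1,2](3) P2=[5,1,3,7,1,1](3)
Move 8: P1 pit0 -> P1=[0,6,8,1,2,3](4) P2=[6,1,3,7,1,1](3)

Answer: 0 6 8 1 2 3 4 6 1 3 7 1 1 3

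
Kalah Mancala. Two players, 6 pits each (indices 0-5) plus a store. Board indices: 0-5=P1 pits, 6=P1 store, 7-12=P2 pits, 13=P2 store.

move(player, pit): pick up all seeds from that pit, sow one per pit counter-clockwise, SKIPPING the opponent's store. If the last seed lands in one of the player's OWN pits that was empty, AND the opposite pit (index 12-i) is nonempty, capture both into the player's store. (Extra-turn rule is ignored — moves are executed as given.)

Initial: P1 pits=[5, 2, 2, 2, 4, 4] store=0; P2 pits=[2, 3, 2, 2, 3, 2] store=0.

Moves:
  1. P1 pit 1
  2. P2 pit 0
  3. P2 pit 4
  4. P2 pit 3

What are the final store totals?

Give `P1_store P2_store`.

Move 1: P1 pit1 -> P1=[5,0,3,3,4,4](0) P2=[2,3,2,2,3,2](0)
Move 2: P2 pit0 -> P1=[5,0,3,3,4,4](0) P2=[0,4,3,2,3,2](0)
Move 3: P2 pit4 -> P1=[6,0,3,3,4,4](0) P2=[0,4,3,2,0,3](1)
Move 4: P2 pit3 -> P1=[6,0,3,3,4,4](0) P2=[0,4,3,0,1,4](1)

Answer: 0 1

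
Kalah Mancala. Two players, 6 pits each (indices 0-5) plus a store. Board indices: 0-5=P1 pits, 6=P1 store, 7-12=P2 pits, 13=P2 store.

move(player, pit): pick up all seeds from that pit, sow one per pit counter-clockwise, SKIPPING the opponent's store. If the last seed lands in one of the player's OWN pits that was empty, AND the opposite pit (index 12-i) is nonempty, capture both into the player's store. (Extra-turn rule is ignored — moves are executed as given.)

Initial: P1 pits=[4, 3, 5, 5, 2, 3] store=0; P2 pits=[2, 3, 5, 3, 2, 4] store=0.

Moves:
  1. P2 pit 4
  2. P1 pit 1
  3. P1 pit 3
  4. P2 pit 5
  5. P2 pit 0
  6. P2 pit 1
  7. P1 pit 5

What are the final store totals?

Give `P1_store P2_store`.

Move 1: P2 pit4 -> P1=[4,3,5,5,2,3](0) P2=[2,3,5,3,0,5](1)
Move 2: P1 pit1 -> P1=[4,0,6,6,3,3](0) P2=[2,3,5,3,0,5](1)
Move 3: P1 pit3 -> P1=[4,0,6,0,4,4](1) P2=[3,4,6,3,0,5](1)
Move 4: P2 pit5 -> P1=[5,1,7,1,4,4](1) P2=[3,4,6,3,0,0](2)
Move 5: P2 pit0 -> P1=[5,1,7,1,4,4](1) P2=[0,5,7,4,0,0](2)
Move 6: P2 pit1 -> P1=[5,1,7,1,4,4](1) P2=[0,0,8,5,1,1](3)
Move 7: P1 pit5 -> P1=[5,1,7,1,4,0](2) P2=[1,1,9,5,1,1](3)

Answer: 2 3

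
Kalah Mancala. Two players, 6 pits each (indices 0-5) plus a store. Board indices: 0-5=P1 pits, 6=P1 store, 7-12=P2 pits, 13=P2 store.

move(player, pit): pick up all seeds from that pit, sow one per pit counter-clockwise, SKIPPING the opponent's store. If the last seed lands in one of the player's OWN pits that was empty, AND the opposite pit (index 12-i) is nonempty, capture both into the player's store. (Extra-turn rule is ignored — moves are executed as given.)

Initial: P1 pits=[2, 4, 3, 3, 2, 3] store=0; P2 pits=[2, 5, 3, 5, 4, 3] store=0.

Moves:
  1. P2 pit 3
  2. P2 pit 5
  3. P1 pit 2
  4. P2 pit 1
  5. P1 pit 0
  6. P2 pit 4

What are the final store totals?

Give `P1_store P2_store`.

Answer: 1 4

Derivation:
Move 1: P2 pit3 -> P1=[3,5,3,3,2,3](0) P2=[2,5,3,0,5,4](1)
Move 2: P2 pit5 -> P1=[4,6,4,3,2,3](0) P2=[2,5,3,0,5,0](2)
Move 3: P1 pit2 -> P1=[4,6,0,4,3,4](1) P2=[2,5,3,0,5,0](2)
Move 4: P2 pit1 -> P1=[4,6,0,4,3,4](1) P2=[2,0,4,1,6,1](3)
Move 5: P1 pit0 -> P1=[0,7,1,5,4,4](1) P2=[2,0,4,1,6,1](3)
Move 6: P2 pit4 -> P1=[1,8,2,6,4,4](1) P2=[2,0,4,1,0,2](4)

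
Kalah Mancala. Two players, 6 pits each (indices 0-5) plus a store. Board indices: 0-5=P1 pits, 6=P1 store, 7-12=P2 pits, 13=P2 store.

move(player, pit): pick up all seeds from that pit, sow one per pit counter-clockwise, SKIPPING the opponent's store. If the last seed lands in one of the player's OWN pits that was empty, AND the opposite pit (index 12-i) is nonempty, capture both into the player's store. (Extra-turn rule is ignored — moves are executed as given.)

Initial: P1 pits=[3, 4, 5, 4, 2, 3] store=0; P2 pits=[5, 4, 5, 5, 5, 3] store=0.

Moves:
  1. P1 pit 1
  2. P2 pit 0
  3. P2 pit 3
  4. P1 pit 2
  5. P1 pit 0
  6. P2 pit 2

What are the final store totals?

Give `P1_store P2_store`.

Move 1: P1 pit1 -> P1=[3,0,6,5,3,4](0) P2=[5,4,5,5,5,3](0)
Move 2: P2 pit0 -> P1=[3,0,6,5,3,4](0) P2=[0,5,6,6,6,4](0)
Move 3: P2 pit3 -> P1=[4,1,7,5,3,4](0) P2=[0,5,6,0,7,5](1)
Move 4: P1 pit2 -> P1=[4,1,0,6,4,5](1) P2=[1,6,7,0,7,5](1)
Move 5: P1 pit0 -> P1=[0,2,1,7,5,5](1) P2=[1,6,7,0,7,5](1)
Move 6: P2 pit2 -> P1=[1,3,2,7,5,5](1) P2=[1,6,0,1,8,6](2)

Answer: 1 2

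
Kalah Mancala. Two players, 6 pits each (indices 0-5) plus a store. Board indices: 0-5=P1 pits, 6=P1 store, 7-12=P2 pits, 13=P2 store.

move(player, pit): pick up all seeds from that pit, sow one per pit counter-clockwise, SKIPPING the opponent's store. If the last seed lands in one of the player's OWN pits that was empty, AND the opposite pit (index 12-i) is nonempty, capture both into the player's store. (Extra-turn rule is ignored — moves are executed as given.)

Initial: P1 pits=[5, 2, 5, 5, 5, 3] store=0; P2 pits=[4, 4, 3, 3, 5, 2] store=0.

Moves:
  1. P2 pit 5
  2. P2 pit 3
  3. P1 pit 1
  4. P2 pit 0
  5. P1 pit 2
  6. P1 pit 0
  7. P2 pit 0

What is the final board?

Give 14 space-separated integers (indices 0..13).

Answer: 0 1 1 8 7 5 2 0 7 4 1 7 1 2

Derivation:
Move 1: P2 pit5 -> P1=[6,2,5,5,5,3](0) P2=[4,4,3,3,5,0](1)
Move 2: P2 pit3 -> P1=[6,2,5,5,5,3](0) P2=[4,4,3,0,6,1](2)
Move 3: P1 pit1 -> P1=[6,0,6,6,5,3](0) P2=[4,4,3,0,6,1](2)
Move 4: P2 pit0 -> P1=[6,0,6,6,5,3](0) P2=[0,5,4,1,7,1](2)
Move 5: P1 pit2 -> P1=[6,0,0,7,6,4](1) P2=[1,6,4,1,7,1](2)
Move 6: P1 pit0 -> P1=[0,1,1,8,7,5](2) P2=[1,6,4,1,7,1](2)
Move 7: P2 pit0 -> P1=[0,1,1,8,7,5](2) P2=[0,7,4,1,7,1](2)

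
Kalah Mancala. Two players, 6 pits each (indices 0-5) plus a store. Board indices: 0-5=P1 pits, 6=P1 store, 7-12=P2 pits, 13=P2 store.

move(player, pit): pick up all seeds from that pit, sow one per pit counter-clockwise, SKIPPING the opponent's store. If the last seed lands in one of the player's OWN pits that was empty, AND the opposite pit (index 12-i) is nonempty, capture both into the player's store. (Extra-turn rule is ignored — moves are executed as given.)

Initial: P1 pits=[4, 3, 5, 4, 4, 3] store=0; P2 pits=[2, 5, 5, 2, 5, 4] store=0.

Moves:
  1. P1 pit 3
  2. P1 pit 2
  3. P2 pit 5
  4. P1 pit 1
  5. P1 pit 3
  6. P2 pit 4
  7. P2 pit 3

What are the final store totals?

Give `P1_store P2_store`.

Move 1: P1 pit3 -> P1=[4,3,5,0,5,4](1) P2=[3,5,5,2,5,4](0)
Move 2: P1 pit2 -> P1=[4,3,0,1,6,5](2) P2=[4,5,5,2,5,4](0)
Move 3: P2 pit5 -> P1=[5,4,1,1,6,5](2) P2=[4,5,5,2,5,0](1)
Move 4: P1 pit1 -> P1=[5,0,2,2,7,6](2) P2=[4,5,5,2,5,0](1)
Move 5: P1 pit3 -> P1=[5,0,2,0,8,7](2) P2=[4,5,5,2,5,0](1)
Move 6: P2 pit4 -> P1=[6,1,3,0,8,7](2) P2=[4,5,5,2,0,1](2)
Move 7: P2 pit3 -> P1=[6,1,3,0,8,7](2) P2=[4,5,5,0,1,2](2)

Answer: 2 2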